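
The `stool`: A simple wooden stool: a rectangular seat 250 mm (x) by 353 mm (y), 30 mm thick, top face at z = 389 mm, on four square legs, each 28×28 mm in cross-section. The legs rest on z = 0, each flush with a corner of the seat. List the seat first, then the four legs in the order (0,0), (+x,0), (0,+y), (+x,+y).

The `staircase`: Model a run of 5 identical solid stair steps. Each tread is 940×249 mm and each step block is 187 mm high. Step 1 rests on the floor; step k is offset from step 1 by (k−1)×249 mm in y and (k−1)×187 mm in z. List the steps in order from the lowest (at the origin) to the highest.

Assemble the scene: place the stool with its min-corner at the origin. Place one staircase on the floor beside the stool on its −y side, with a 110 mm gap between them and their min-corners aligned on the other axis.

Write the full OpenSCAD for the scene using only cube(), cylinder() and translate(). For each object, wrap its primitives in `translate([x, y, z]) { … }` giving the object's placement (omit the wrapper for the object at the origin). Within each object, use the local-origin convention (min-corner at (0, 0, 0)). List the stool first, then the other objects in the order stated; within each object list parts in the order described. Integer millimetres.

translate([0, 0, 359]) cube([250, 353, 30]);
cube([28, 28, 359]);
translate([222, 0, 0]) cube([28, 28, 359]);
translate([0, 325, 0]) cube([28, 28, 359]);
translate([222, 325, 0]) cube([28, 28, 359]);
translate([0, -1355, 0]) {
  cube([940, 249, 187]);
  translate([0, 249, 187]) cube([940, 249, 187]);
  translate([0, 498, 374]) cube([940, 249, 187]);
  translate([0, 747, 561]) cube([940, 249, 187]);
  translate([0, 996, 748]) cube([940, 249, 187]);
}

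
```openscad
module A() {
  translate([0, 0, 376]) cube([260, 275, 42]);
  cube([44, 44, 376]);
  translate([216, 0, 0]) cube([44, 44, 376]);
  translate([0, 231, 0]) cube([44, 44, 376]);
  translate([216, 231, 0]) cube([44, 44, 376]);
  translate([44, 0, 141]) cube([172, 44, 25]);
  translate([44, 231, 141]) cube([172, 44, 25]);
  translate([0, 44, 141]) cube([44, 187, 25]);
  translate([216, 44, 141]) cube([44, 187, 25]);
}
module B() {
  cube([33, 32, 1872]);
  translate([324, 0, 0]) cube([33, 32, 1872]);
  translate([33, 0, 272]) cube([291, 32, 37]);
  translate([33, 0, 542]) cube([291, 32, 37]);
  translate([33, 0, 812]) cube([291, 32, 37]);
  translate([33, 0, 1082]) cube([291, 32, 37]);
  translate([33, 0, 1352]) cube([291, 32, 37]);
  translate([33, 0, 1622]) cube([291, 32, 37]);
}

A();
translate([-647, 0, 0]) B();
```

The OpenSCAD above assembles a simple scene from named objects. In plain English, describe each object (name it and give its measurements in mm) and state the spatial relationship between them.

A is a four-legged stool. The seat is a 260×275×42 mm slab whose top surface is at z = 418 mm; four square legs, each 44×44 mm in cross-section, run from the floor (z = 0) to the underside of the seat, each flush with a corner of the seat. Four stretchers, 44 mm wide and 25 mm tall, connect adjacent legs with their undersides at z = 141 mm, each running between the inner faces of the legs it joins and aligned with the legs' outer faces on the other axis.

B is a straight ladder. Two 33×32 mm vertical rails, 1872 mm tall, stand 357 mm apart (outside-to-outside) with their front faces coplanar on the −y side. 6 rungs, each 32 mm deep and 37 mm tall, span between the inner faces of the rails, front faces flush with the rails. The lowest rung's underside is at z = 272 mm and rungs are spaced 270 mm apart (underside to underside).

The ladder is on the floor beside the stool on its −x side.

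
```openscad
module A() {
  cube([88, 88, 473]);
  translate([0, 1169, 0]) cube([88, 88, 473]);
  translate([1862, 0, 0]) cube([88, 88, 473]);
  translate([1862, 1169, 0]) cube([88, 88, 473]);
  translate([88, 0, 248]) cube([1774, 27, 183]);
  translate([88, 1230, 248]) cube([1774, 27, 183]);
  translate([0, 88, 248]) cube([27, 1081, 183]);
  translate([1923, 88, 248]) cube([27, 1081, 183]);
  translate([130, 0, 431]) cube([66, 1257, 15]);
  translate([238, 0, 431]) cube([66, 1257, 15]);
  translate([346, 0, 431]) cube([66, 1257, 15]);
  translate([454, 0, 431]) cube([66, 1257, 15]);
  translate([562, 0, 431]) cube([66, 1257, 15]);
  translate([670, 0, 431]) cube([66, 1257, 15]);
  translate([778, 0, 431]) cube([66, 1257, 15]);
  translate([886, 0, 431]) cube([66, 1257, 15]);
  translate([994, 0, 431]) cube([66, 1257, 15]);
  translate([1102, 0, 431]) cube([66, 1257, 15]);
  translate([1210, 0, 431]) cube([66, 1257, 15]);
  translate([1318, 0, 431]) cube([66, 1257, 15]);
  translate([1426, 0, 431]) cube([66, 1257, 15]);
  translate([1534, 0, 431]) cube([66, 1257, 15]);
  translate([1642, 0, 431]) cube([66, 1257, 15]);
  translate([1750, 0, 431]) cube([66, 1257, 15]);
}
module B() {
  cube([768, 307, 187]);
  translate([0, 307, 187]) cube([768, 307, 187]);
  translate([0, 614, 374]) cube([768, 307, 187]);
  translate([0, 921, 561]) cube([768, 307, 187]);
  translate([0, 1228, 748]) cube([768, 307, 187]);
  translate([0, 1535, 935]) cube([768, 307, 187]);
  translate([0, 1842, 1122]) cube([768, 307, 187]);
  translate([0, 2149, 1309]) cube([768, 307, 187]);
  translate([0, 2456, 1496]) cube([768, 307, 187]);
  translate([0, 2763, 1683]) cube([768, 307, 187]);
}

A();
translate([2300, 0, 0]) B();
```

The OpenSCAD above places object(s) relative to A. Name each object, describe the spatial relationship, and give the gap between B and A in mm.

The staircase's nearest face is 350 mm from the bed frame's +x face.

A is a bed frame. B is a staircase. The staircase is on the floor beside the bed frame on its +x side. The gap between the staircase and the bed frame is 350 mm.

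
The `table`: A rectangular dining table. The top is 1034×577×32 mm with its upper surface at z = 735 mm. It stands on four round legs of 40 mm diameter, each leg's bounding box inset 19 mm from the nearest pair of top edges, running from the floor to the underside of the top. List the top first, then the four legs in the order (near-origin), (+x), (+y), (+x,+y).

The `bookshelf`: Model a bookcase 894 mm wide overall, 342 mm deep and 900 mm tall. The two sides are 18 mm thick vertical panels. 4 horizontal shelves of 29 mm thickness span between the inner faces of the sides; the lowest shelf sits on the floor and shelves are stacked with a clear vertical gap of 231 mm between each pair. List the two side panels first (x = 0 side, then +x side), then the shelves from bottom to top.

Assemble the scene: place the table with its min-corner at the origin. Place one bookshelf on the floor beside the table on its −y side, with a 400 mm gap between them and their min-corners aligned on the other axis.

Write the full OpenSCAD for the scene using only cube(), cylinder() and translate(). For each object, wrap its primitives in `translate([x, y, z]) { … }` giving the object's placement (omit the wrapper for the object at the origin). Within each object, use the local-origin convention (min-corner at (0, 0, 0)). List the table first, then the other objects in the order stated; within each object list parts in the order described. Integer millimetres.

translate([0, 0, 703]) cube([1034, 577, 32]);
translate([39, 39, 0]) cylinder(h = 703, r = 20);
translate([995, 39, 0]) cylinder(h = 703, r = 20);
translate([39, 538, 0]) cylinder(h = 703, r = 20);
translate([995, 538, 0]) cylinder(h = 703, r = 20);
translate([0, -742, 0]) {
  cube([18, 342, 900]);
  translate([876, 0, 0]) cube([18, 342, 900]);
  translate([18, 0, 0]) cube([858, 342, 29]);
  translate([18, 0, 260]) cube([858, 342, 29]);
  translate([18, 0, 520]) cube([858, 342, 29]);
  translate([18, 0, 780]) cube([858, 342, 29]);
}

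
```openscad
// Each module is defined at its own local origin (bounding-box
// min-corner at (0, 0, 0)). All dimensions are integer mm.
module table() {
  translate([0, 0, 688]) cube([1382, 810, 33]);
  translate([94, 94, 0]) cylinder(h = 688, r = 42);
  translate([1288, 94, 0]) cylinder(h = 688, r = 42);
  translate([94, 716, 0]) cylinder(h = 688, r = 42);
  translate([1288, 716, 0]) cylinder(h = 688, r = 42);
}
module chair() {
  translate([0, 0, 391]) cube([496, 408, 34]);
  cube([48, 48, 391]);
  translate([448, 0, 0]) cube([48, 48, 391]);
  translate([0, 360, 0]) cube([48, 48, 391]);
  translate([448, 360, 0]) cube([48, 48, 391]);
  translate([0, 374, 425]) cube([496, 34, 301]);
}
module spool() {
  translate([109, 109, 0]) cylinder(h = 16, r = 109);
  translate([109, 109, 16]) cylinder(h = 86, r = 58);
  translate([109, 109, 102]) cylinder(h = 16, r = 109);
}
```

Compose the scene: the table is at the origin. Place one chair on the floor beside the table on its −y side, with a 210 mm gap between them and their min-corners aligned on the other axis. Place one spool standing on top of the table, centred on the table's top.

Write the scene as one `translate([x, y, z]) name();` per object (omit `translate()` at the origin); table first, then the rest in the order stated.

table();
translate([0, -618, 0]) chair();
translate([582, 296, 721]) spool();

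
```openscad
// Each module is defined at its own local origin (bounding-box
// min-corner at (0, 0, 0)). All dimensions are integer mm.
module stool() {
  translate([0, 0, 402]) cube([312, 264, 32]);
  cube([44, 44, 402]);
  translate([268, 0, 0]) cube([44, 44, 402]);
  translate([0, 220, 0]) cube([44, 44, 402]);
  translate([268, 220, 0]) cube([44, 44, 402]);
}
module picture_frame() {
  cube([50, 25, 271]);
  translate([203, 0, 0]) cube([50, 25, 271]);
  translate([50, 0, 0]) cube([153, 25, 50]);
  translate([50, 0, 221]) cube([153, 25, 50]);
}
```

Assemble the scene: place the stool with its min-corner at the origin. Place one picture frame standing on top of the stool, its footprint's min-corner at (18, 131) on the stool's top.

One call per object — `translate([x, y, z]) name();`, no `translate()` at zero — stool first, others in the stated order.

stool();
translate([18, 131, 434]) picture_frame();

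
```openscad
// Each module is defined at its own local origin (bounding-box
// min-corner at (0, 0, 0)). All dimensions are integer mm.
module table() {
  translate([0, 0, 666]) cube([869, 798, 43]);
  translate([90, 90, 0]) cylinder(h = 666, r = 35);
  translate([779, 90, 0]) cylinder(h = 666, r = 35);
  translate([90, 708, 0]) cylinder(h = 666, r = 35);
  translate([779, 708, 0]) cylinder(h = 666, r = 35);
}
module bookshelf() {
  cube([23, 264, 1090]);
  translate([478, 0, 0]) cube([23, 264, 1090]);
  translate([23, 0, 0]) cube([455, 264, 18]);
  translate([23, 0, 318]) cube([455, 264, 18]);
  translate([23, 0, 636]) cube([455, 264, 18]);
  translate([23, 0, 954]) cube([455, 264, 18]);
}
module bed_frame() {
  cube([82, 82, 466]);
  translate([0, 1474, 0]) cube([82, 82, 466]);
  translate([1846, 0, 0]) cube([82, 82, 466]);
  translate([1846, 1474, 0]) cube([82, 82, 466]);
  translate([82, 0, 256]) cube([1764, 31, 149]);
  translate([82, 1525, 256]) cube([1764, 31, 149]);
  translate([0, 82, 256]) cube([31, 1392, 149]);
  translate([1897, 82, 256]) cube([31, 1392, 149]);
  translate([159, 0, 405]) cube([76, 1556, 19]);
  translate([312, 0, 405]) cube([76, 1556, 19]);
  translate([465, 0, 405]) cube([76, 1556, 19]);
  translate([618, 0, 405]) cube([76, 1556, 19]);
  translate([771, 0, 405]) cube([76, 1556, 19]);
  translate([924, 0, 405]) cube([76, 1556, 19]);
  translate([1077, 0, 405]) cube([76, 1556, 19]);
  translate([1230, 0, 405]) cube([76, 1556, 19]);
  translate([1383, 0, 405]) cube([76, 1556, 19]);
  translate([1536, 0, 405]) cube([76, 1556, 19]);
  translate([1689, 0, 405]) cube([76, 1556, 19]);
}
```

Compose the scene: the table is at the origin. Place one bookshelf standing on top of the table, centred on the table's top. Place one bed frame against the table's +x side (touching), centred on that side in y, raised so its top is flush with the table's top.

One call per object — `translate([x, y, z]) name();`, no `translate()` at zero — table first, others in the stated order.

table();
translate([184, 267, 709]) bookshelf();
translate([869, -379, 243]) bed_frame();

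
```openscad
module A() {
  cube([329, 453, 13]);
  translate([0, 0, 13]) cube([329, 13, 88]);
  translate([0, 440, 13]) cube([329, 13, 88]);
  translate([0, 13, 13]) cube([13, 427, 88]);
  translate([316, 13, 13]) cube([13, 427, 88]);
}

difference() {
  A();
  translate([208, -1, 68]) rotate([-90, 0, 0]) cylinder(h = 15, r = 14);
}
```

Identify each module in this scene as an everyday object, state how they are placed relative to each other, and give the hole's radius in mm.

A is an open box. The open box has a circular hole through its front wall. The hole's radius is 14 mm.

The subtracted cylinder has r = 14 mm.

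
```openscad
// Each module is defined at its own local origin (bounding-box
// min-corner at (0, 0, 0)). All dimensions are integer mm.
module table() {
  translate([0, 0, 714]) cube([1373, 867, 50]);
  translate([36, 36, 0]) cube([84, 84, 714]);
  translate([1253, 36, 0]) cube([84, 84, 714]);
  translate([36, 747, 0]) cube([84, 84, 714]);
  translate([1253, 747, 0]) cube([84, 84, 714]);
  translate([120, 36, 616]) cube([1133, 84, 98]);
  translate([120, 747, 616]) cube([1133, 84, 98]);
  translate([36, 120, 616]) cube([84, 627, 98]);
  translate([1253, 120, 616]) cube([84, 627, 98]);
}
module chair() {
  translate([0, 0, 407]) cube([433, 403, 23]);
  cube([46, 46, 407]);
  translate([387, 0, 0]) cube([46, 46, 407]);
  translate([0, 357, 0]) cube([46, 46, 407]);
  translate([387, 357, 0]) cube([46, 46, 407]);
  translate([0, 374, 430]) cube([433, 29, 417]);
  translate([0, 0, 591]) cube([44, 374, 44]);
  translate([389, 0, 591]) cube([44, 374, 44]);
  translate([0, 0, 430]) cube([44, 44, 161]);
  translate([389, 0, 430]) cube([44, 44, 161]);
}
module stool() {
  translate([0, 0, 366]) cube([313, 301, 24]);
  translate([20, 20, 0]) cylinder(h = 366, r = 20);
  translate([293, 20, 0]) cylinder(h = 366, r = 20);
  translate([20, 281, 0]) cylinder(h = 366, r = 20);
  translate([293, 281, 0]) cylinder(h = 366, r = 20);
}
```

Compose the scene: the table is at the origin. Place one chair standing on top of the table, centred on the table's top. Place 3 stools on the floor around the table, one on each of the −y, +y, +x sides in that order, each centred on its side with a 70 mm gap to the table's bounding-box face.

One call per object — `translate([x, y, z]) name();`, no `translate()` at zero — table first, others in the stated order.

table();
translate([470, 232, 764]) chair();
translate([530, -371, 0]) stool();
translate([530, 937, 0]) stool();
translate([1443, 283, 0]) stool();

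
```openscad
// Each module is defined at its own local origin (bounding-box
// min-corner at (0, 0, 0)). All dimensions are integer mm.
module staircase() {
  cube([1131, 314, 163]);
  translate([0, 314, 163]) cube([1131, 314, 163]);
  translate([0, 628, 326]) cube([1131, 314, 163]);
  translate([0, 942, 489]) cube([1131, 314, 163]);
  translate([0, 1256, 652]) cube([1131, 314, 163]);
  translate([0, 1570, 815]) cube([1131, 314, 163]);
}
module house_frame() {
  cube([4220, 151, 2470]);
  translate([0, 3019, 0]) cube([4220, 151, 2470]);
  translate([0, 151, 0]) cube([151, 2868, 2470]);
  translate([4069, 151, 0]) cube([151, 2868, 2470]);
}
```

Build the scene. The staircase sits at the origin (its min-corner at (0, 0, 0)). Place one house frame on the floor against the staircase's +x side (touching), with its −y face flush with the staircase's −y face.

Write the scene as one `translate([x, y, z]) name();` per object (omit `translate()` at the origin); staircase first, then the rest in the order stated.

staircase();
translate([1131, 0, 0]) house_frame();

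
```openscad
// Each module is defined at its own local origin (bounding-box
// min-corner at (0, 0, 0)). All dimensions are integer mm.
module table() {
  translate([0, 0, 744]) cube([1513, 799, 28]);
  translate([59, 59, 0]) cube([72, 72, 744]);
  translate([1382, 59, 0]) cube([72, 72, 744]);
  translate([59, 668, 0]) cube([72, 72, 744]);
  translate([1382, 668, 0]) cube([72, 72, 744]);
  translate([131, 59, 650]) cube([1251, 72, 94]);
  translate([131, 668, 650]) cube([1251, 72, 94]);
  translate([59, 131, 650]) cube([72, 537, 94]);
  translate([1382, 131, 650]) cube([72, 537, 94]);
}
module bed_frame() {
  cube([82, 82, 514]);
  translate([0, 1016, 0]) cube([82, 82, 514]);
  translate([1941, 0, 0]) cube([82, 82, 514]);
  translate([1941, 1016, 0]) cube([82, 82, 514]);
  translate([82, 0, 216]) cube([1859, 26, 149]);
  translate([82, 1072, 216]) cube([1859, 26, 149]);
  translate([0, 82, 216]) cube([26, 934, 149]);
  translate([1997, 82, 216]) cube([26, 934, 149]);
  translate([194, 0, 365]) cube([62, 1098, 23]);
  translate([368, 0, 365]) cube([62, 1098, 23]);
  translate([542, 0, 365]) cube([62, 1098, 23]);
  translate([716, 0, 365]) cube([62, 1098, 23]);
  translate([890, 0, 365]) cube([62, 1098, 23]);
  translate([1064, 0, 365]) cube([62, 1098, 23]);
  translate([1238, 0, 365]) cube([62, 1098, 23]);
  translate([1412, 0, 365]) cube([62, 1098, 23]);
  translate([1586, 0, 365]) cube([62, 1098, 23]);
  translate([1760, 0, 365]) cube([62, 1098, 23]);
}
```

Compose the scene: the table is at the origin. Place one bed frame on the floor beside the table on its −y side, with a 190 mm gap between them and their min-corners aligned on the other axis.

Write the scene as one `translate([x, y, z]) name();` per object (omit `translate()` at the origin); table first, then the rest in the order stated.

table();
translate([0, -1288, 0]) bed_frame();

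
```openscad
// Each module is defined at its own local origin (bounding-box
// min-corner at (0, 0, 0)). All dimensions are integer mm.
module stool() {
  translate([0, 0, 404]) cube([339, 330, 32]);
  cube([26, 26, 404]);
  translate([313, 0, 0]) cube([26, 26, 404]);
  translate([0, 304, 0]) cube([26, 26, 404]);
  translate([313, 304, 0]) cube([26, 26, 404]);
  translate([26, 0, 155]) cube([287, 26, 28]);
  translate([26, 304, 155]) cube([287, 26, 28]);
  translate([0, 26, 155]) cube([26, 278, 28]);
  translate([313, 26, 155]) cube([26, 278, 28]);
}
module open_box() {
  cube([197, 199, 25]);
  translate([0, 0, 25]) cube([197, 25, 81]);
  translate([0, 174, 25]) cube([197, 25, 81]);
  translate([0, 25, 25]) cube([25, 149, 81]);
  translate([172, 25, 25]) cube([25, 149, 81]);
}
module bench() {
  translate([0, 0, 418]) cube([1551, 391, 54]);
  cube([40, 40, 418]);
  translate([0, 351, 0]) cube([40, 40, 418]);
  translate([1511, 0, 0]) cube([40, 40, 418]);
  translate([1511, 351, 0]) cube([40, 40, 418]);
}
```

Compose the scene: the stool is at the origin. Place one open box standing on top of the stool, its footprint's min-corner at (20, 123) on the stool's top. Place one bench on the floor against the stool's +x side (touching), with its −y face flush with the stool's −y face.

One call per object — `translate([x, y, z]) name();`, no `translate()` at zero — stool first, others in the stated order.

stool();
translate([20, 123, 436]) open_box();
translate([339, 0, 0]) bench();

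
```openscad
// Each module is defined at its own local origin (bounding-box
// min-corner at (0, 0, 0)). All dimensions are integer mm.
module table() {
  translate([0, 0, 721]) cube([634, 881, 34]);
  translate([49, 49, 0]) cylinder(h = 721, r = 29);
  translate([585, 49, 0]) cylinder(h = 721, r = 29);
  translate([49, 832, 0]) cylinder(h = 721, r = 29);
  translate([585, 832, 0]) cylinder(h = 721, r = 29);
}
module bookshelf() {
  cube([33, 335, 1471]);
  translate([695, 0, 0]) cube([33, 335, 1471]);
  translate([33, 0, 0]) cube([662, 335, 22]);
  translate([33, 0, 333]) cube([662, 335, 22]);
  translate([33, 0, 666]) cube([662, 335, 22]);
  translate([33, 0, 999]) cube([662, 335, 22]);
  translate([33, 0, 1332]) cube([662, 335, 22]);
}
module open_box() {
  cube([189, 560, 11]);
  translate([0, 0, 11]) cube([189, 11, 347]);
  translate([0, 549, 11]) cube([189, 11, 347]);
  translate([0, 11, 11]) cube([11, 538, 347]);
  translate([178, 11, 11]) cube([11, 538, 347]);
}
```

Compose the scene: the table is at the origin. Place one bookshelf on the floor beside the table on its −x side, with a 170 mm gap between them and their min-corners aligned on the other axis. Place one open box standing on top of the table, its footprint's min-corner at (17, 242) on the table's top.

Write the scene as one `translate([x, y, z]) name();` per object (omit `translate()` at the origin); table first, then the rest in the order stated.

table();
translate([-898, 0, 0]) bookshelf();
translate([17, 242, 755]) open_box();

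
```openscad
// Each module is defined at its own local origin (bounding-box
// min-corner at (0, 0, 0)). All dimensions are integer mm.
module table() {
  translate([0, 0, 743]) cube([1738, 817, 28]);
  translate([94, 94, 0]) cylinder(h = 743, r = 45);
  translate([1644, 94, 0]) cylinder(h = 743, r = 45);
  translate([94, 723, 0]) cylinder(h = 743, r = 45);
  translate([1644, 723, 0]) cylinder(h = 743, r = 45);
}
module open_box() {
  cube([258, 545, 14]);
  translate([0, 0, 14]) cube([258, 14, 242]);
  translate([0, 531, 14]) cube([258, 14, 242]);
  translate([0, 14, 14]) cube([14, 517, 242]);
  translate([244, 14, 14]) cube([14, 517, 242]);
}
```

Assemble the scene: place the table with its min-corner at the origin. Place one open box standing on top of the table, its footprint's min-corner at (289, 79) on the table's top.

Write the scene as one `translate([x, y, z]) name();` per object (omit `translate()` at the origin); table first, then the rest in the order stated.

table();
translate([289, 79, 771]) open_box();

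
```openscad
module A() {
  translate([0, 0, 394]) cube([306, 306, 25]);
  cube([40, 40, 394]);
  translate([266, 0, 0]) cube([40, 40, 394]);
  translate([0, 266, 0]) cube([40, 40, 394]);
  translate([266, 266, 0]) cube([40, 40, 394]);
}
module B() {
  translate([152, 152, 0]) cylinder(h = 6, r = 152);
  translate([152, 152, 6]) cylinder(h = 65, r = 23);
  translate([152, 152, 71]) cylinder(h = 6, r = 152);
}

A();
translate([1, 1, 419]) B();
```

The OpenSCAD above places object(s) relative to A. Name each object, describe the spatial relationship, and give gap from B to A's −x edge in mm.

A is a stool. B is a spool. The spool is on top of the stool, centred. The gap from the spool to the stool's −x edge is 1 mm.

The spool's min-x is at 1; the stool's min-x is 0; gap = 1 mm.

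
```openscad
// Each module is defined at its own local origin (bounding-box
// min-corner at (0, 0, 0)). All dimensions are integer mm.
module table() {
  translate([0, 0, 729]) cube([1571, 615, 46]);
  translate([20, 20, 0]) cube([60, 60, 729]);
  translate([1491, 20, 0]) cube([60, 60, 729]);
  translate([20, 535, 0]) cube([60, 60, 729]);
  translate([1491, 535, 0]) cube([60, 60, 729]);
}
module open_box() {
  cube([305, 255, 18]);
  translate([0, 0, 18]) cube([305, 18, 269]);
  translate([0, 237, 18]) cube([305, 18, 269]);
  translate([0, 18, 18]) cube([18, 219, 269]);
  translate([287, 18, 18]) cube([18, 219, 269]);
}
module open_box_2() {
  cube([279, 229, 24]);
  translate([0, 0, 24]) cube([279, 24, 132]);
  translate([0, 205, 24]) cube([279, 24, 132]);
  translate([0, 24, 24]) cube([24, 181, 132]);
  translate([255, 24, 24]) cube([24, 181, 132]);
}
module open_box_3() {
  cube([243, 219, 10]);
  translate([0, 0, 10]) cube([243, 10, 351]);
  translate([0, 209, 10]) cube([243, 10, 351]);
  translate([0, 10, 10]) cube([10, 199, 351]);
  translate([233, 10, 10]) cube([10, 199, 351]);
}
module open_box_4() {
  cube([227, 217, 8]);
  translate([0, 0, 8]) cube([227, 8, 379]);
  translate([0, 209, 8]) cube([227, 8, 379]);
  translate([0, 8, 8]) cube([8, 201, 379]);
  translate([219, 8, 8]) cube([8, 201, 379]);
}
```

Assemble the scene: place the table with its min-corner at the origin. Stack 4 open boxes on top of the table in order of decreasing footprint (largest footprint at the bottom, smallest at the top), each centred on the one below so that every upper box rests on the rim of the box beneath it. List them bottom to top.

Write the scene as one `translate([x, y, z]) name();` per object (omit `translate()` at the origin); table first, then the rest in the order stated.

table();
translate([633, 180, 775]) open_box();
translate([646, 193, 1062]) open_box_2();
translate([664, 198, 1218]) open_box_3();
translate([672, 199, 1579]) open_box_4();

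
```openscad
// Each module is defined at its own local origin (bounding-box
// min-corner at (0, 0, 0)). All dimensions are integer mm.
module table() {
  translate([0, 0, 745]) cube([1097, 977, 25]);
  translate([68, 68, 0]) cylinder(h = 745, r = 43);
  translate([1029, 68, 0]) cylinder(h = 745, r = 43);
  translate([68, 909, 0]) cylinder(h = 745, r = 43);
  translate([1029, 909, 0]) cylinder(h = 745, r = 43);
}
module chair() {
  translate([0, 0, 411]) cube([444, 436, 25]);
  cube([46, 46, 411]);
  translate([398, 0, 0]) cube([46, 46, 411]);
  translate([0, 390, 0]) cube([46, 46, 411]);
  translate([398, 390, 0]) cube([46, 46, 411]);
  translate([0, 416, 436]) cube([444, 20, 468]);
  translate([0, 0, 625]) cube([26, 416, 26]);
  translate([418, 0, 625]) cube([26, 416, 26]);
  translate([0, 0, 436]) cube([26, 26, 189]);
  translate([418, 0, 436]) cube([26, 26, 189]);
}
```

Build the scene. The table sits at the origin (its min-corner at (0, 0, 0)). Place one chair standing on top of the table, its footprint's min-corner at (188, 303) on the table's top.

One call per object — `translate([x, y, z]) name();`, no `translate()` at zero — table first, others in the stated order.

table();
translate([188, 303, 770]) chair();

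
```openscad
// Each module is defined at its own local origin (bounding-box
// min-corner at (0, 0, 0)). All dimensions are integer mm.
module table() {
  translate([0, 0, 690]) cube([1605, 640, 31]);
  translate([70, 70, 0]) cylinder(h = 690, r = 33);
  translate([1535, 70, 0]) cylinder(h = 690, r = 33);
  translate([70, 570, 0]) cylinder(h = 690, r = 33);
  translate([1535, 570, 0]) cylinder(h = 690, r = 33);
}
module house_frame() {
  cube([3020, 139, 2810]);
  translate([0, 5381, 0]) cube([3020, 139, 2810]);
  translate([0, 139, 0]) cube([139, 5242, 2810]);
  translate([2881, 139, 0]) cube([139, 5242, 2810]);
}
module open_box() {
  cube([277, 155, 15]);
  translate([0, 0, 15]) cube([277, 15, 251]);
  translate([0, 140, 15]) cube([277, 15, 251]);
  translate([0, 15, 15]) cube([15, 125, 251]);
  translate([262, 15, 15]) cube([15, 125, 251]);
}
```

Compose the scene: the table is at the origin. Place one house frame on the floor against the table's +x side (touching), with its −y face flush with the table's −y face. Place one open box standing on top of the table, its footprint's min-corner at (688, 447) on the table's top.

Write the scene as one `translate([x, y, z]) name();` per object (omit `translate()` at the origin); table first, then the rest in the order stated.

table();
translate([1605, 0, 0]) house_frame();
translate([688, 447, 721]) open_box();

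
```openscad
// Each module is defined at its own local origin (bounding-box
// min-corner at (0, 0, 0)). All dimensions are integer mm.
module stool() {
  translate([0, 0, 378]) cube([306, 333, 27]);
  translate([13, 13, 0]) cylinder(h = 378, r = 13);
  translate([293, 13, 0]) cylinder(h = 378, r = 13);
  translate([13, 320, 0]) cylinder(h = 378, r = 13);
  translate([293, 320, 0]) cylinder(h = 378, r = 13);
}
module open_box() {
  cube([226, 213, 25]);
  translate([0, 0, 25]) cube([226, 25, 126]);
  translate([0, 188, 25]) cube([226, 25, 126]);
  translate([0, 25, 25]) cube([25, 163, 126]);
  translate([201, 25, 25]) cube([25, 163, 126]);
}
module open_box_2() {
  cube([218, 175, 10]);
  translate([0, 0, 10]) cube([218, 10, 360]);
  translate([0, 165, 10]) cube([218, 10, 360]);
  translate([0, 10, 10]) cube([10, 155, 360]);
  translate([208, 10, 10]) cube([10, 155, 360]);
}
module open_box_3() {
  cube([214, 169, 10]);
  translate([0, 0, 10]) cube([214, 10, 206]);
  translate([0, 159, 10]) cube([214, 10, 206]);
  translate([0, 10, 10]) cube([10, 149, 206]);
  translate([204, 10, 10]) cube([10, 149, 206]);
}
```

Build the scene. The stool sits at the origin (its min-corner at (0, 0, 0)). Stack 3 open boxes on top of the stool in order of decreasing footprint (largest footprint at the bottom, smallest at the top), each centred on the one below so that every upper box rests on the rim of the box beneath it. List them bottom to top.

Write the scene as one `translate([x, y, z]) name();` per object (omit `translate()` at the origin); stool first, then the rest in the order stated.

stool();
translate([40, 60, 405]) open_box();
translate([44, 79, 556]) open_box_2();
translate([46, 82, 926]) open_box_3();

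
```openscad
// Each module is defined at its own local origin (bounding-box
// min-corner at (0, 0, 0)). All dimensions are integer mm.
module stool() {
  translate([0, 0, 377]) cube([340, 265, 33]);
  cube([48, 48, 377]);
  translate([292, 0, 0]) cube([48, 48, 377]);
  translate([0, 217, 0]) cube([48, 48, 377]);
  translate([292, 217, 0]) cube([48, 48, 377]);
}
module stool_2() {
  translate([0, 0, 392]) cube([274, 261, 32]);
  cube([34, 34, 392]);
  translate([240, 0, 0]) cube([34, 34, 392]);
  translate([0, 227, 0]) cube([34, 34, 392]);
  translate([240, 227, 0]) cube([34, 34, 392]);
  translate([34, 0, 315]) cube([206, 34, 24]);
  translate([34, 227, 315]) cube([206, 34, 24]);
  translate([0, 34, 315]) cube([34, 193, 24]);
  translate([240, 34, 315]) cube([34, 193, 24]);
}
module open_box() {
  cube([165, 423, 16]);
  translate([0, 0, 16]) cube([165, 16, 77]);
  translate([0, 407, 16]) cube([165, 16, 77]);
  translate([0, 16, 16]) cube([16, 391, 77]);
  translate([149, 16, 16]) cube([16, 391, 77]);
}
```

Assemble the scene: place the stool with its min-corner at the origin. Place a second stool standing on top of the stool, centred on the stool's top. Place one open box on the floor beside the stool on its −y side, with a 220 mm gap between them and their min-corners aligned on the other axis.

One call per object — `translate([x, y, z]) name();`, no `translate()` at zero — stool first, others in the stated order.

stool();
translate([33, 2, 410]) stool_2();
translate([0, -643, 0]) open_box();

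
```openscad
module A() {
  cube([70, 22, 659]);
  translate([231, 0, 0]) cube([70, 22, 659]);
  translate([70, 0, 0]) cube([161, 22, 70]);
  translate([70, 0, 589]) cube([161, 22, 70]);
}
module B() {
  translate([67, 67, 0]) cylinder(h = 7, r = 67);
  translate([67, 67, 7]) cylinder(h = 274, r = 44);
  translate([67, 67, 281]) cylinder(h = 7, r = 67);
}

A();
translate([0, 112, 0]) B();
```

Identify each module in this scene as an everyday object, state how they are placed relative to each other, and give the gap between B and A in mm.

The spool's nearest face is 90 mm from the picture frame's +y face.

A is a picture frame. B is a spool. The spool is on the floor beside the picture frame on its +y side. The gap between the spool and the picture frame is 90 mm.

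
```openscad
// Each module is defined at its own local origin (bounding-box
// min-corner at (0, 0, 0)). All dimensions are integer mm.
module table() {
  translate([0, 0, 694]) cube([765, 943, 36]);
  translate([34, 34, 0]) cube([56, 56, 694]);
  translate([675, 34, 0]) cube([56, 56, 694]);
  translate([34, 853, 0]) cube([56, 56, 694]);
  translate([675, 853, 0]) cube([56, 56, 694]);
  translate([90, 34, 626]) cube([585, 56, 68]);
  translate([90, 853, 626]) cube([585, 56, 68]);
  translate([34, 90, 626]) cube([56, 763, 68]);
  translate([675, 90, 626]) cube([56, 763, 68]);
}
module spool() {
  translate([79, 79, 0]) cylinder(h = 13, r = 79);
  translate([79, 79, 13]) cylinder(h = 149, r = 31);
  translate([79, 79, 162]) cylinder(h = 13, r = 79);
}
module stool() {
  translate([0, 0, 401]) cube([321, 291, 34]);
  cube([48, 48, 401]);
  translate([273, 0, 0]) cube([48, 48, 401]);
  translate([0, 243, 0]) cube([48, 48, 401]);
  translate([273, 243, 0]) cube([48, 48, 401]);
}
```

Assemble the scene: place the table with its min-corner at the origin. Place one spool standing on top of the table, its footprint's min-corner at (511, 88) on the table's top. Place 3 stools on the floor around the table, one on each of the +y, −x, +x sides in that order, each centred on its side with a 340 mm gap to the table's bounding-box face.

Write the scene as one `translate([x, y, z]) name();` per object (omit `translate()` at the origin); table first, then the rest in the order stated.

table();
translate([511, 88, 730]) spool();
translate([222, 1283, 0]) stool();
translate([-661, 326, 0]) stool();
translate([1105, 326, 0]) stool();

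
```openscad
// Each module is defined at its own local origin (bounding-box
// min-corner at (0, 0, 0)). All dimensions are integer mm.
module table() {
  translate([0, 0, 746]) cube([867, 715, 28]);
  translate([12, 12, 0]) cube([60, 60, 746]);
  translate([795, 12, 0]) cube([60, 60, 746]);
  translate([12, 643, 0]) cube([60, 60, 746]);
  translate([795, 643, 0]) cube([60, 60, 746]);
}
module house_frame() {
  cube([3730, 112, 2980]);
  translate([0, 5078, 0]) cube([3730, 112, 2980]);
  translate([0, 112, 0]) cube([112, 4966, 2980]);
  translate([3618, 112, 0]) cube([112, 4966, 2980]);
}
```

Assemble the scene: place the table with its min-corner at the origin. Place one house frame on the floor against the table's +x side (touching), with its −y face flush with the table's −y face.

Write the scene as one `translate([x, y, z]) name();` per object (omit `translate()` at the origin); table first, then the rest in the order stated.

table();
translate([867, 0, 0]) house_frame();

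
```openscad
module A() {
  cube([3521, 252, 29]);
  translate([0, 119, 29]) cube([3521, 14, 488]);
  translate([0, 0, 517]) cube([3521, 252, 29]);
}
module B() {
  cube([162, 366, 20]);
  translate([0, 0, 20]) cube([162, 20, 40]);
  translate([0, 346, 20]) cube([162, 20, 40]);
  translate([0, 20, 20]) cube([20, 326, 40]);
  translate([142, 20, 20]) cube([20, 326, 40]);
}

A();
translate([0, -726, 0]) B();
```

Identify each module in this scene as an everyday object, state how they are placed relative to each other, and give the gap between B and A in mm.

The open box's nearest face is 360 mm from the I-beam's −y face.

A is an I-beam. B is an open box. The open box is on the floor beside the I-beam on its −y side. The gap between the open box and the I-beam is 360 mm.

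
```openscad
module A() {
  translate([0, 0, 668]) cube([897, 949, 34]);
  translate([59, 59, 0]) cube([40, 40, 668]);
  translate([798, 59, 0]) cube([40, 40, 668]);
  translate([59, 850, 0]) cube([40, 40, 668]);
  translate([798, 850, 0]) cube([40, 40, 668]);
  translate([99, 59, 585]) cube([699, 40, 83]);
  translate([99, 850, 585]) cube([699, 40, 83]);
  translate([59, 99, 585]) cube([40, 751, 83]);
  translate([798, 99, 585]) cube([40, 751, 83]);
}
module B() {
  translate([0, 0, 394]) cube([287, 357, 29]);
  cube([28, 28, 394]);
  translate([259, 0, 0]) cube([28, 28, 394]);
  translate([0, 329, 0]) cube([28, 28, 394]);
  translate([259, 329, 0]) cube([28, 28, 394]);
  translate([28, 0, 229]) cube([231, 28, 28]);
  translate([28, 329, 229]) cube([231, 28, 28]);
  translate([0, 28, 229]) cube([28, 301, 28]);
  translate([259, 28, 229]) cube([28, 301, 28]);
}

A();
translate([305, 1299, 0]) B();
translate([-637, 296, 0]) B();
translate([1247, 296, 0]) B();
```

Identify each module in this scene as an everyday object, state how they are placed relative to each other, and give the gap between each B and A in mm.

Each stool's nearest face is 350 mm from the table's bounding box.

A is a table. B is a stool. Three stools sit around the table at the +y, −x, +x sides. The gap between each stool and the table is 350 mm.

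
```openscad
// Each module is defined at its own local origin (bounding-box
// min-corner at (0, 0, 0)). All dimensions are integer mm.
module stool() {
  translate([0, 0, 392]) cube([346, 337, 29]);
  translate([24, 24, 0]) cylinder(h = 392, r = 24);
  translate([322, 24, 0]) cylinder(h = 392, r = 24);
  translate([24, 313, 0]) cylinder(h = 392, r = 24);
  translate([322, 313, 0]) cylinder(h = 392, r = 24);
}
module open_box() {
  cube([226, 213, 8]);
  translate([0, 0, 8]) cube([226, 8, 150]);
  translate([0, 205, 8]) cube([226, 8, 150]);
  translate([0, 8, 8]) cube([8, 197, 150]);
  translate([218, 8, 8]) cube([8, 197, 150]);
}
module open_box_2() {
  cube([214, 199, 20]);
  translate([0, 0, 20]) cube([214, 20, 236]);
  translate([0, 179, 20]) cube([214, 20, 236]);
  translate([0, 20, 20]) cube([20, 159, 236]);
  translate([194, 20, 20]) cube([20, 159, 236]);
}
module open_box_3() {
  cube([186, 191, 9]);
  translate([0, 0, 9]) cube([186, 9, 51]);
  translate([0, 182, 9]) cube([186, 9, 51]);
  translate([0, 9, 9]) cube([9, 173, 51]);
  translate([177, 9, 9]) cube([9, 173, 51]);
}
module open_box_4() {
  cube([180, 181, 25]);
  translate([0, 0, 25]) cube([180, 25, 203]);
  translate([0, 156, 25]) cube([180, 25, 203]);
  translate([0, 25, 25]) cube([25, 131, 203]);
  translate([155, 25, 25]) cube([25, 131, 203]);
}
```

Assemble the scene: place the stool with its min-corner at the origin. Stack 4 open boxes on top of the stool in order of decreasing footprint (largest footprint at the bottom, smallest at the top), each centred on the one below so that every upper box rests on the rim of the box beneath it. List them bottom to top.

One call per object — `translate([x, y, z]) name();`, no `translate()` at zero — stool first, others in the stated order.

stool();
translate([60, 62, 421]) open_box();
translate([66, 69, 579]) open_box_2();
translate([80, 73, 835]) open_box_3();
translate([83, 78, 895]) open_box_4();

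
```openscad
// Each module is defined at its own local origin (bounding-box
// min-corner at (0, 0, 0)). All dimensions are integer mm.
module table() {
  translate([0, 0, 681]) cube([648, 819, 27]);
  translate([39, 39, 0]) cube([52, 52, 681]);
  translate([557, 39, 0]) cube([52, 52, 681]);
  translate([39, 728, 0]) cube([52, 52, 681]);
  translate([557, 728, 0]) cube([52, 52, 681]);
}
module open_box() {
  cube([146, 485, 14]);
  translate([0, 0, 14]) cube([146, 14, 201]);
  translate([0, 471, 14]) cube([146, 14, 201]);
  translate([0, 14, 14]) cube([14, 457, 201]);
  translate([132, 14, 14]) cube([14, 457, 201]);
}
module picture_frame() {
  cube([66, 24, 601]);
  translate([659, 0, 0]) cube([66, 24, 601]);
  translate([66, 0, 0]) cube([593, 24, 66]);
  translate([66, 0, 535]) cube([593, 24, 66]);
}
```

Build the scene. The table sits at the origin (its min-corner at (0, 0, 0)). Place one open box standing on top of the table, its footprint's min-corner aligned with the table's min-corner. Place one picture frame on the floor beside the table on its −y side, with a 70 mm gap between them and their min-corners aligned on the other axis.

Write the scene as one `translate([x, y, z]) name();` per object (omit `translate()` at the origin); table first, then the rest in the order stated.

table();
translate([0, 0, 708]) open_box();
translate([0, -94, 0]) picture_frame();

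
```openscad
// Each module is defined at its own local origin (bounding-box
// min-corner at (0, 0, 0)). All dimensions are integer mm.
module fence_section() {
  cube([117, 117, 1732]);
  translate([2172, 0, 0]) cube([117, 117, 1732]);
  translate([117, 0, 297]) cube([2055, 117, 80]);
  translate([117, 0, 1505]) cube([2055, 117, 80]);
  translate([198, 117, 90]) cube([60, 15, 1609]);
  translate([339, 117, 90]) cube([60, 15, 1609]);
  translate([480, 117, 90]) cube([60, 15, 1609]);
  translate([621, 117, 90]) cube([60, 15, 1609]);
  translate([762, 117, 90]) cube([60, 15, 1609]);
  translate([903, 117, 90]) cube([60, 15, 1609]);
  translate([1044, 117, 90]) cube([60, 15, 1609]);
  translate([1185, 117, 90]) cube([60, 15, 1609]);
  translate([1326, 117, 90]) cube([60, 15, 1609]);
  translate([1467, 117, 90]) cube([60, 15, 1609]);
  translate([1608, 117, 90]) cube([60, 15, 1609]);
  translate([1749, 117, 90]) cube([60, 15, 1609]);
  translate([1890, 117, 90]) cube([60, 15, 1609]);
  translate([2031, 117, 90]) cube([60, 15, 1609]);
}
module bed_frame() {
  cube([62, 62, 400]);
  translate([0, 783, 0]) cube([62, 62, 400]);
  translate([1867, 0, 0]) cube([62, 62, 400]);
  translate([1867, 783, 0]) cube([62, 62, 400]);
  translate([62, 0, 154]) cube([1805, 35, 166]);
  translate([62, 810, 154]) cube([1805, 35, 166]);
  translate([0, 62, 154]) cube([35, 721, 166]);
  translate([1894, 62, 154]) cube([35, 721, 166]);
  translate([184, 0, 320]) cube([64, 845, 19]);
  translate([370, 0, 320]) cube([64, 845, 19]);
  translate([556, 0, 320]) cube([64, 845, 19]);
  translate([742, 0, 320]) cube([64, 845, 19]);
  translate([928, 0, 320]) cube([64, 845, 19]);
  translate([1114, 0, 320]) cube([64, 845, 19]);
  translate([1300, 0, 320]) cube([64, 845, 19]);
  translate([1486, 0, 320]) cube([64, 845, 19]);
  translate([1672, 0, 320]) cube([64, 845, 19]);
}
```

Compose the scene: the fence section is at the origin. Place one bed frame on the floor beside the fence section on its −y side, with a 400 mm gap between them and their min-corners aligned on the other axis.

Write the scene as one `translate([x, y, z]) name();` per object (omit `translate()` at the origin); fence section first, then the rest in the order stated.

fence_section();
translate([0, -1245, 0]) bed_frame();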